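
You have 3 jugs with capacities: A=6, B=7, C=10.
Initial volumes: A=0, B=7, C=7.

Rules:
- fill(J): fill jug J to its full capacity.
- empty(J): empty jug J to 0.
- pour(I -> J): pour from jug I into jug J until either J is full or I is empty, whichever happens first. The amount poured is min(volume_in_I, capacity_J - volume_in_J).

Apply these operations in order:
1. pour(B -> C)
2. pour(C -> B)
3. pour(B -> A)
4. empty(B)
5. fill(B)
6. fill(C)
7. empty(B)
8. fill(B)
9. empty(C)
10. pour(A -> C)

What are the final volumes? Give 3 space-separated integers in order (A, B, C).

Step 1: pour(B -> C) -> (A=0 B=4 C=10)
Step 2: pour(C -> B) -> (A=0 B=7 C=7)
Step 3: pour(B -> A) -> (A=6 B=1 C=7)
Step 4: empty(B) -> (A=6 B=0 C=7)
Step 5: fill(B) -> (A=6 B=7 C=7)
Step 6: fill(C) -> (A=6 B=7 C=10)
Step 7: empty(B) -> (A=6 B=0 C=10)
Step 8: fill(B) -> (A=6 B=7 C=10)
Step 9: empty(C) -> (A=6 B=7 C=0)
Step 10: pour(A -> C) -> (A=0 B=7 C=6)

Answer: 0 7 6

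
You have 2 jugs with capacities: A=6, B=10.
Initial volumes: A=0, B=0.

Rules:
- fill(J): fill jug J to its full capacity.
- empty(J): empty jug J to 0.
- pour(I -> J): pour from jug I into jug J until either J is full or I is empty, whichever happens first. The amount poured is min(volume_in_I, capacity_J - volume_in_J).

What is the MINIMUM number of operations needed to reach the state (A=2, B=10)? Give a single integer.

Answer: 4

Derivation:
BFS from (A=0, B=0). One shortest path:
  1. fill(A) -> (A=6 B=0)
  2. pour(A -> B) -> (A=0 B=6)
  3. fill(A) -> (A=6 B=6)
  4. pour(A -> B) -> (A=2 B=10)
Reached target in 4 moves.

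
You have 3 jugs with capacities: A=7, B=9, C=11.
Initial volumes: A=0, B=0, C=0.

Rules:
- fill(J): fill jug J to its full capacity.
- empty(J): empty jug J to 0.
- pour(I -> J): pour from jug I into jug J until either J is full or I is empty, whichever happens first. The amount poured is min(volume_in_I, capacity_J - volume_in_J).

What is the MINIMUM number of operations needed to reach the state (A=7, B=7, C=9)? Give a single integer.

BFS from (A=0, B=0, C=0). One shortest path:
  1. fill(A) -> (A=7 B=0 C=0)
  2. fill(B) -> (A=7 B=9 C=0)
  3. pour(B -> C) -> (A=7 B=0 C=9)
  4. pour(A -> B) -> (A=0 B=7 C=9)
  5. fill(A) -> (A=7 B=7 C=9)
Reached target in 5 moves.

Answer: 5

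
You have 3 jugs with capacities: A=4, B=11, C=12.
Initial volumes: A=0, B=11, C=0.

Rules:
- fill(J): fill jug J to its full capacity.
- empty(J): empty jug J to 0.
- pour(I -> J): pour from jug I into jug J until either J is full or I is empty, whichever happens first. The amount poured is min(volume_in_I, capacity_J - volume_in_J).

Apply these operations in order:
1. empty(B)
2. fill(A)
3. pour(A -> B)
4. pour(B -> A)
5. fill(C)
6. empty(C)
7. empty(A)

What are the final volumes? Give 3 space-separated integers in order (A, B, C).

Step 1: empty(B) -> (A=0 B=0 C=0)
Step 2: fill(A) -> (A=4 B=0 C=0)
Step 3: pour(A -> B) -> (A=0 B=4 C=0)
Step 4: pour(B -> A) -> (A=4 B=0 C=0)
Step 5: fill(C) -> (A=4 B=0 C=12)
Step 6: empty(C) -> (A=4 B=0 C=0)
Step 7: empty(A) -> (A=0 B=0 C=0)

Answer: 0 0 0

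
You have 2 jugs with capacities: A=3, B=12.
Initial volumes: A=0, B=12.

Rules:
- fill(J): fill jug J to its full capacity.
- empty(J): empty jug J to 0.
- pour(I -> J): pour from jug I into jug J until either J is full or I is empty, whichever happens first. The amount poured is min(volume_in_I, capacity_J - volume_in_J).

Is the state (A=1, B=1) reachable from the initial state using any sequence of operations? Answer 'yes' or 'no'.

BFS explored all 10 reachable states.
Reachable set includes: (0,0), (0,3), (0,6), (0,9), (0,12), (3,0), (3,3), (3,6), (3,9), (3,12)
Target (A=1, B=1) not in reachable set → no.

Answer: no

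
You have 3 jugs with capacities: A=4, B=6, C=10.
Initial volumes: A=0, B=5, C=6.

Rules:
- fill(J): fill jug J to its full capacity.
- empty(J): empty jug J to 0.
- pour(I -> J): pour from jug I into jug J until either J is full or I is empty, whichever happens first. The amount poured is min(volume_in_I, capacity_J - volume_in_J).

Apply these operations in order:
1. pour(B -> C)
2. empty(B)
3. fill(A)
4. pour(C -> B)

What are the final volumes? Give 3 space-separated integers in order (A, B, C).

Answer: 4 6 4

Derivation:
Step 1: pour(B -> C) -> (A=0 B=1 C=10)
Step 2: empty(B) -> (A=0 B=0 C=10)
Step 3: fill(A) -> (A=4 B=0 C=10)
Step 4: pour(C -> B) -> (A=4 B=6 C=4)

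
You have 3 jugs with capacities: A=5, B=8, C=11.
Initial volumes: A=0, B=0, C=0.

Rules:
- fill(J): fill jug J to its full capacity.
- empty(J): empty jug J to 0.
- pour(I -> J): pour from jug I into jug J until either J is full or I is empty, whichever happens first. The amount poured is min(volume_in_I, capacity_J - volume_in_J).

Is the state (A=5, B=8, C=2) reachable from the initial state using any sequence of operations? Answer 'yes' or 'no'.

Answer: yes

Derivation:
BFS from (A=0, B=0, C=0):
  1. fill(A) -> (A=5 B=0 C=0)
  2. pour(A -> B) -> (A=0 B=5 C=0)
  3. fill(A) -> (A=5 B=5 C=0)
  4. pour(A -> B) -> (A=2 B=8 C=0)
  5. pour(A -> C) -> (A=0 B=8 C=2)
  6. fill(A) -> (A=5 B=8 C=2)
Target reached → yes.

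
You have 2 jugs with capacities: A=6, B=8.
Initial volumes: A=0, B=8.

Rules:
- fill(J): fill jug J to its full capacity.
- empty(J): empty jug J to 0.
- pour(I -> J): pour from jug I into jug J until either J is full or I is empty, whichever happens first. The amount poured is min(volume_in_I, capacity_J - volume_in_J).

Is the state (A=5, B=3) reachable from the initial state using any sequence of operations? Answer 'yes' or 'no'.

Answer: no

Derivation:
BFS explored all 14 reachable states.
Reachable set includes: (0,0), (0,2), (0,4), (0,6), (0,8), (2,0), (2,8), (4,0), (4,8), (6,0), (6,2), (6,4) ...
Target (A=5, B=3) not in reachable set → no.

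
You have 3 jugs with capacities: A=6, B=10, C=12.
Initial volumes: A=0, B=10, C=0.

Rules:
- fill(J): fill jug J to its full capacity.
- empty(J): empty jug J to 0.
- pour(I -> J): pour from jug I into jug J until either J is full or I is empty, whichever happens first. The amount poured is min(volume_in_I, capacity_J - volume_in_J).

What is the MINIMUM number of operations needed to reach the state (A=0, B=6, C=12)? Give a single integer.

Answer: 4

Derivation:
BFS from (A=0, B=10, C=0). One shortest path:
  1. fill(A) -> (A=6 B=10 C=0)
  2. empty(B) -> (A=6 B=0 C=0)
  3. fill(C) -> (A=6 B=0 C=12)
  4. pour(A -> B) -> (A=0 B=6 C=12)
Reached target in 4 moves.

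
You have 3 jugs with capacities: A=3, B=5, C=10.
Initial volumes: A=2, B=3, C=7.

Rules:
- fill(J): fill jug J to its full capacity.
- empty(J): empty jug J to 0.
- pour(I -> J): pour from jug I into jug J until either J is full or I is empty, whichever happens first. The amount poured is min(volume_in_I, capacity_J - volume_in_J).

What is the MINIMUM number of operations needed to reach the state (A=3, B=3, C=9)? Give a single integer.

Answer: 2

Derivation:
BFS from (A=2, B=3, C=7). One shortest path:
  1. fill(C) -> (A=2 B=3 C=10)
  2. pour(C -> A) -> (A=3 B=3 C=9)
Reached target in 2 moves.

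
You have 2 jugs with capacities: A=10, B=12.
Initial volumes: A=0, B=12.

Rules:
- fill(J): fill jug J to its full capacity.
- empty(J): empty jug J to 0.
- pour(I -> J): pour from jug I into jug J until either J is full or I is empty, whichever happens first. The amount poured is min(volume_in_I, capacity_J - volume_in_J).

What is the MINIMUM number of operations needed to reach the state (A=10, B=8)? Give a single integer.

BFS from (A=0, B=12). One shortest path:
  1. fill(A) -> (A=10 B=12)
  2. empty(B) -> (A=10 B=0)
  3. pour(A -> B) -> (A=0 B=10)
  4. fill(A) -> (A=10 B=10)
  5. pour(A -> B) -> (A=8 B=12)
  6. empty(B) -> (A=8 B=0)
  7. pour(A -> B) -> (A=0 B=8)
  8. fill(A) -> (A=10 B=8)
Reached target in 8 moves.

Answer: 8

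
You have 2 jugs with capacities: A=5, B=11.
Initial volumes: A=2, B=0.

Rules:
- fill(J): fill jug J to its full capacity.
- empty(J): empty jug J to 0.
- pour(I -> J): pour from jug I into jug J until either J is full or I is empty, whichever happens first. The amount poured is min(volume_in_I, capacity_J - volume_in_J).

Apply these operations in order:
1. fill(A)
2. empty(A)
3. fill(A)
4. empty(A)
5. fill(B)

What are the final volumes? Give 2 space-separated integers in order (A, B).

Step 1: fill(A) -> (A=5 B=0)
Step 2: empty(A) -> (A=0 B=0)
Step 3: fill(A) -> (A=5 B=0)
Step 4: empty(A) -> (A=0 B=0)
Step 5: fill(B) -> (A=0 B=11)

Answer: 0 11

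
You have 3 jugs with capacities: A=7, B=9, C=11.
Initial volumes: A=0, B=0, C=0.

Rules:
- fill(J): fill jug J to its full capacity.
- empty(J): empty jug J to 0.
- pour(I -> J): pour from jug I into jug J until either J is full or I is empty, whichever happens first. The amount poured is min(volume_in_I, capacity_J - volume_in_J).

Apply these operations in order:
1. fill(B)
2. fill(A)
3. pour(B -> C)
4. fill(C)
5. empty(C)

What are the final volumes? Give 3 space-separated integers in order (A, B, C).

Answer: 7 0 0

Derivation:
Step 1: fill(B) -> (A=0 B=9 C=0)
Step 2: fill(A) -> (A=7 B=9 C=0)
Step 3: pour(B -> C) -> (A=7 B=0 C=9)
Step 4: fill(C) -> (A=7 B=0 C=11)
Step 5: empty(C) -> (A=7 B=0 C=0)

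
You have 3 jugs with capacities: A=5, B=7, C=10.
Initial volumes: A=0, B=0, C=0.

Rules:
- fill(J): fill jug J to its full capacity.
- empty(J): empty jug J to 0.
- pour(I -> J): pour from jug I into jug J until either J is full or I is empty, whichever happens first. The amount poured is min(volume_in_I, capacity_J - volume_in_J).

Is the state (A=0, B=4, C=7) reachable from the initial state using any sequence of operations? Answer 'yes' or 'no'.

Answer: yes

Derivation:
BFS from (A=0, B=0, C=0):
  1. fill(B) -> (A=0 B=7 C=0)
  2. pour(B -> A) -> (A=5 B=2 C=0)
  3. empty(A) -> (A=0 B=2 C=0)
  4. pour(B -> A) -> (A=2 B=0 C=0)
  5. fill(B) -> (A=2 B=7 C=0)
  6. pour(B -> C) -> (A=2 B=0 C=7)
  7. fill(B) -> (A=2 B=7 C=7)
  8. pour(B -> A) -> (A=5 B=4 C=7)
  9. empty(A) -> (A=0 B=4 C=7)
Target reached → yes.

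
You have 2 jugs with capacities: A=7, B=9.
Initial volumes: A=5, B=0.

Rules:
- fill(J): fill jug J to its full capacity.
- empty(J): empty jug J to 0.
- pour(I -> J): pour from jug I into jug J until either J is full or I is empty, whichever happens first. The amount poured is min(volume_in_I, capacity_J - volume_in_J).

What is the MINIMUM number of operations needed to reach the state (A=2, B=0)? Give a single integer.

BFS from (A=5, B=0). One shortest path:
  1. empty(A) -> (A=0 B=0)
  2. fill(B) -> (A=0 B=9)
  3. pour(B -> A) -> (A=7 B=2)
  4. empty(A) -> (A=0 B=2)
  5. pour(B -> A) -> (A=2 B=0)
Reached target in 5 moves.

Answer: 5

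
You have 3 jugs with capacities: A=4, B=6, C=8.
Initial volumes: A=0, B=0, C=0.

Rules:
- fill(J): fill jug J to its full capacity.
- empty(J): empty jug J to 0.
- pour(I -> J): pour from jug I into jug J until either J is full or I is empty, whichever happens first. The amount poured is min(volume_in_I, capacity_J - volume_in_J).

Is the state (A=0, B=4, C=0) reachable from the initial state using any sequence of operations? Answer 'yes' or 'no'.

Answer: yes

Derivation:
BFS from (A=0, B=0, C=0):
  1. fill(A) -> (A=4 B=0 C=0)
  2. pour(A -> B) -> (A=0 B=4 C=0)
Target reached → yes.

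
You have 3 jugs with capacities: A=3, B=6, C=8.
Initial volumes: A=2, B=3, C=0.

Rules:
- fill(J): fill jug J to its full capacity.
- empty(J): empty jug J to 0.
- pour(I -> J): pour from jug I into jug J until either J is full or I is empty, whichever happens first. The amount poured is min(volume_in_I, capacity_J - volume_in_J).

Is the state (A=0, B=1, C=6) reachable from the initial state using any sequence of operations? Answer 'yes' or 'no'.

BFS from (A=2, B=3, C=0):
  1. fill(C) -> (A=2 B=3 C=8)
  2. pour(C -> B) -> (A=2 B=6 C=5)
  3. empty(B) -> (A=2 B=0 C=5)
  4. pour(C -> B) -> (A=2 B=5 C=0)
  5. pour(A -> B) -> (A=1 B=6 C=0)
  6. pour(B -> C) -> (A=1 B=0 C=6)
  7. pour(A -> B) -> (A=0 B=1 C=6)
Target reached → yes.

Answer: yes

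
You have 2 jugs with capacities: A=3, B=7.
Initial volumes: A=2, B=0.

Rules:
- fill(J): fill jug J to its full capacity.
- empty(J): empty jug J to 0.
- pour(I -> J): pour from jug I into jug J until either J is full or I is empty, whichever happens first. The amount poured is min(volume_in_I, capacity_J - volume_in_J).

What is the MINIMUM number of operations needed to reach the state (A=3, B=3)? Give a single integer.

Answer: 3

Derivation:
BFS from (A=2, B=0). One shortest path:
  1. fill(A) -> (A=3 B=0)
  2. pour(A -> B) -> (A=0 B=3)
  3. fill(A) -> (A=3 B=3)
Reached target in 3 moves.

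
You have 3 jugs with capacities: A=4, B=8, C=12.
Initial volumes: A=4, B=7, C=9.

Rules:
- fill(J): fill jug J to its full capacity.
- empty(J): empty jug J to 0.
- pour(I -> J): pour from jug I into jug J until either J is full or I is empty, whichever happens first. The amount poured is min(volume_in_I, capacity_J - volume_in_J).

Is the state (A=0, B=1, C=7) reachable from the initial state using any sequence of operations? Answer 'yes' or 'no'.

Answer: yes

Derivation:
BFS from (A=4, B=7, C=9):
  1. pour(A -> C) -> (A=1 B=7 C=12)
  2. empty(C) -> (A=1 B=7 C=0)
  3. pour(B -> C) -> (A=1 B=0 C=7)
  4. pour(A -> B) -> (A=0 B=1 C=7)
Target reached → yes.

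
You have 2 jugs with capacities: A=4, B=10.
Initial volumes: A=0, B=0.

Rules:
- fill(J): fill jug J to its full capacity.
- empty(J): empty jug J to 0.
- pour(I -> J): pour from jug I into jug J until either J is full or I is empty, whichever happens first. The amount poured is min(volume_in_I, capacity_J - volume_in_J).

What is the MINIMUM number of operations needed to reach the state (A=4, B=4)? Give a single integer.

Answer: 3

Derivation:
BFS from (A=0, B=0). One shortest path:
  1. fill(A) -> (A=4 B=0)
  2. pour(A -> B) -> (A=0 B=4)
  3. fill(A) -> (A=4 B=4)
Reached target in 3 moves.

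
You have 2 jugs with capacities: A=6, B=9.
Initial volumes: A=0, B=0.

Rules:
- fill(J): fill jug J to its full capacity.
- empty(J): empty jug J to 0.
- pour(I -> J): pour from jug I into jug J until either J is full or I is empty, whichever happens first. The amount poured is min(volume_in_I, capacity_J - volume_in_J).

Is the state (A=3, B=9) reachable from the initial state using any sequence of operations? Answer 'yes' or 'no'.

BFS from (A=0, B=0):
  1. fill(A) -> (A=6 B=0)
  2. pour(A -> B) -> (A=0 B=6)
  3. fill(A) -> (A=6 B=6)
  4. pour(A -> B) -> (A=3 B=9)
Target reached → yes.

Answer: yes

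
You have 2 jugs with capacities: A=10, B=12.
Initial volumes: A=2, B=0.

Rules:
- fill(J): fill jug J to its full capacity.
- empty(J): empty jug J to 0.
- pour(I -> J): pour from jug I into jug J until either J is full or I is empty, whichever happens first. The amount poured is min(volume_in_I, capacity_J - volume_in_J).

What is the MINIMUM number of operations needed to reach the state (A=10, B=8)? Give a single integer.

Answer: 7

Derivation:
BFS from (A=2, B=0). One shortest path:
  1. fill(A) -> (A=10 B=0)
  2. pour(A -> B) -> (A=0 B=10)
  3. fill(A) -> (A=10 B=10)
  4. pour(A -> B) -> (A=8 B=12)
  5. empty(B) -> (A=8 B=0)
  6. pour(A -> B) -> (A=0 B=8)
  7. fill(A) -> (A=10 B=8)
Reached target in 7 moves.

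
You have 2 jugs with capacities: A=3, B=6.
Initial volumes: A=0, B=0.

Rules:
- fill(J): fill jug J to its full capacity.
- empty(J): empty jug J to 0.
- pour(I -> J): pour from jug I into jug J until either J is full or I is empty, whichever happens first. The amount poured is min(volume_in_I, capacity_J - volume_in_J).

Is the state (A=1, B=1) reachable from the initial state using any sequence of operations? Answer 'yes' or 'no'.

BFS explored all 6 reachable states.
Reachable set includes: (0,0), (0,3), (0,6), (3,0), (3,3), (3,6)
Target (A=1, B=1) not in reachable set → no.

Answer: no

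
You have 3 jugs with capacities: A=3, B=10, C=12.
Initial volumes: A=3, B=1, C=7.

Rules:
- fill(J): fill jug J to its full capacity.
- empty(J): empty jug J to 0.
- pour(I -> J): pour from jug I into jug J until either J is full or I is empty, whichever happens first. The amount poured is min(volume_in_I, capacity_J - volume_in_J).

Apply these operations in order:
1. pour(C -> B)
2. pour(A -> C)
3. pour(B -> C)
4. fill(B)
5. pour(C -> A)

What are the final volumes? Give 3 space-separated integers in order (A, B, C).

Answer: 3 10 8

Derivation:
Step 1: pour(C -> B) -> (A=3 B=8 C=0)
Step 2: pour(A -> C) -> (A=0 B=8 C=3)
Step 3: pour(B -> C) -> (A=0 B=0 C=11)
Step 4: fill(B) -> (A=0 B=10 C=11)
Step 5: pour(C -> A) -> (A=3 B=10 C=8)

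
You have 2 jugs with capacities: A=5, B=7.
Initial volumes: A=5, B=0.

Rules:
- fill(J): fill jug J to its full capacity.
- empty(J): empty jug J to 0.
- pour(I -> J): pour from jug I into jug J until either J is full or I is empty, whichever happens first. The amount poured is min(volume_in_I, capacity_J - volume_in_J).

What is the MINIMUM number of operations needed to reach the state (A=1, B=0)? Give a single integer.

BFS from (A=5, B=0). One shortest path:
  1. pour(A -> B) -> (A=0 B=5)
  2. fill(A) -> (A=5 B=5)
  3. pour(A -> B) -> (A=3 B=7)
  4. empty(B) -> (A=3 B=0)
  5. pour(A -> B) -> (A=0 B=3)
  6. fill(A) -> (A=5 B=3)
  7. pour(A -> B) -> (A=1 B=7)
  8. empty(B) -> (A=1 B=0)
Reached target in 8 moves.

Answer: 8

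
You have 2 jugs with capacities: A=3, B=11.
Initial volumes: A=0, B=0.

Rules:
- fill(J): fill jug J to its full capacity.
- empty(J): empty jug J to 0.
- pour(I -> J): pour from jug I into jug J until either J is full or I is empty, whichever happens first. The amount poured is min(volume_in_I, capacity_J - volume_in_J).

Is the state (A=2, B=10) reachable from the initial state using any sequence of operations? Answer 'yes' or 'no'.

Answer: no

Derivation:
BFS explored all 28 reachable states.
Reachable set includes: (0,0), (0,1), (0,2), (0,3), (0,4), (0,5), (0,6), (0,7), (0,8), (0,9), (0,10), (0,11) ...
Target (A=2, B=10) not in reachable set → no.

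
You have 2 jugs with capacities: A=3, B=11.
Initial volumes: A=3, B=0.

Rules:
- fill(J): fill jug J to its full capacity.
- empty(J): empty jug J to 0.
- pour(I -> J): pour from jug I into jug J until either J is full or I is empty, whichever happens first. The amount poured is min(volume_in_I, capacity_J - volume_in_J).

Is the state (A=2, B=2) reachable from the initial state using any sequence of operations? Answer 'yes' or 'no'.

Answer: no

Derivation:
BFS explored all 28 reachable states.
Reachable set includes: (0,0), (0,1), (0,2), (0,3), (0,4), (0,5), (0,6), (0,7), (0,8), (0,9), (0,10), (0,11) ...
Target (A=2, B=2) not in reachable set → no.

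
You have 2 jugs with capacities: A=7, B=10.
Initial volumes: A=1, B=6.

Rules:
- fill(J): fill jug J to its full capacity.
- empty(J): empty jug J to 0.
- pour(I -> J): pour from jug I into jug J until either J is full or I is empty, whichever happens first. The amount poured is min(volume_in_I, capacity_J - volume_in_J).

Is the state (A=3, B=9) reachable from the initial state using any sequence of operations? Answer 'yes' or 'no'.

Answer: no

Derivation:
BFS explored all 35 reachable states.
Reachable set includes: (0,0), (0,1), (0,2), (0,3), (0,4), (0,5), (0,6), (0,7), (0,8), (0,9), (0,10), (1,0) ...
Target (A=3, B=9) not in reachable set → no.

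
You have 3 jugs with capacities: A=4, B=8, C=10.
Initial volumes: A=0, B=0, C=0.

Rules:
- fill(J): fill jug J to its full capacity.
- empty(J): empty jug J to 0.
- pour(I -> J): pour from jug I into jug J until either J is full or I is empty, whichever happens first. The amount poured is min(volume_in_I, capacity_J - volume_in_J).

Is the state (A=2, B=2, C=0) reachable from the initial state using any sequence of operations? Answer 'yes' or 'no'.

Answer: yes

Derivation:
BFS from (A=0, B=0, C=0):
  1. fill(A) -> (A=4 B=0 C=0)
  2. fill(B) -> (A=4 B=8 C=0)
  3. pour(B -> C) -> (A=4 B=0 C=8)
  4. pour(A -> C) -> (A=2 B=0 C=10)
  5. pour(C -> B) -> (A=2 B=8 C=2)
  6. empty(B) -> (A=2 B=0 C=2)
  7. pour(C -> B) -> (A=2 B=2 C=0)
Target reached → yes.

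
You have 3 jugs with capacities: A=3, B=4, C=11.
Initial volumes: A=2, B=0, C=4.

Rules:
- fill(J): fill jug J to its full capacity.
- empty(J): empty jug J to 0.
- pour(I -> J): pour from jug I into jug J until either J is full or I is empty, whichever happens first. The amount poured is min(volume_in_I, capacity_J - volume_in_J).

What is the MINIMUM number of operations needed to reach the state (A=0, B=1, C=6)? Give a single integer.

BFS from (A=2, B=0, C=4). One shortest path:
  1. fill(B) -> (A=2 B=4 C=4)
  2. pour(A -> C) -> (A=0 B=4 C=6)
  3. pour(B -> A) -> (A=3 B=1 C=6)
  4. empty(A) -> (A=0 B=1 C=6)
Reached target in 4 moves.

Answer: 4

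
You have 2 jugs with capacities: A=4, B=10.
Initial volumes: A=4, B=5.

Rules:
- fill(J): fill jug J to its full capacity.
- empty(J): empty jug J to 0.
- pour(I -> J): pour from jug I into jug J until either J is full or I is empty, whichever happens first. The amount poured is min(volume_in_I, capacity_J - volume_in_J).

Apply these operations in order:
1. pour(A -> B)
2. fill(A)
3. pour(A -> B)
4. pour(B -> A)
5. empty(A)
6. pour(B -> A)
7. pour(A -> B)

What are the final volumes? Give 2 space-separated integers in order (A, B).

Step 1: pour(A -> B) -> (A=0 B=9)
Step 2: fill(A) -> (A=4 B=9)
Step 3: pour(A -> B) -> (A=3 B=10)
Step 4: pour(B -> A) -> (A=4 B=9)
Step 5: empty(A) -> (A=0 B=9)
Step 6: pour(B -> A) -> (A=4 B=5)
Step 7: pour(A -> B) -> (A=0 B=9)

Answer: 0 9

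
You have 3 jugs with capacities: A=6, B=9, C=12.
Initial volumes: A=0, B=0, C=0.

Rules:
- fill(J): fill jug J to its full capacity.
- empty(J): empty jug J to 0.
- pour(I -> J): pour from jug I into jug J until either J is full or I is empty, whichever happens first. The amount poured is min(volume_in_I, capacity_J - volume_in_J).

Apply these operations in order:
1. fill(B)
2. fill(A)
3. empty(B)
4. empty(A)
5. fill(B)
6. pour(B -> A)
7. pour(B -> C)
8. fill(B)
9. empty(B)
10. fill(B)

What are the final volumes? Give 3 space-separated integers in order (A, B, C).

Step 1: fill(B) -> (A=0 B=9 C=0)
Step 2: fill(A) -> (A=6 B=9 C=0)
Step 3: empty(B) -> (A=6 B=0 C=0)
Step 4: empty(A) -> (A=0 B=0 C=0)
Step 5: fill(B) -> (A=0 B=9 C=0)
Step 6: pour(B -> A) -> (A=6 B=3 C=0)
Step 7: pour(B -> C) -> (A=6 B=0 C=3)
Step 8: fill(B) -> (A=6 B=9 C=3)
Step 9: empty(B) -> (A=6 B=0 C=3)
Step 10: fill(B) -> (A=6 B=9 C=3)

Answer: 6 9 3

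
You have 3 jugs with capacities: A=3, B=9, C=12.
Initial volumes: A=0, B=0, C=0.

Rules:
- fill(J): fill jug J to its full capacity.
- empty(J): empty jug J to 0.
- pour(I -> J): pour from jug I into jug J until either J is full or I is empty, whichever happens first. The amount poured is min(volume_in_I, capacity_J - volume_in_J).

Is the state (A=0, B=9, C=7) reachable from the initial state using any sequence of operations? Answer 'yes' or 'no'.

BFS explored all 40 reachable states.
Reachable set includes: (0,0,0), (0,0,3), (0,0,6), (0,0,9), (0,0,12), (0,3,0), (0,3,3), (0,3,6), (0,3,9), (0,3,12), (0,6,0), (0,6,3) ...
Target (A=0, B=9, C=7) not in reachable set → no.

Answer: no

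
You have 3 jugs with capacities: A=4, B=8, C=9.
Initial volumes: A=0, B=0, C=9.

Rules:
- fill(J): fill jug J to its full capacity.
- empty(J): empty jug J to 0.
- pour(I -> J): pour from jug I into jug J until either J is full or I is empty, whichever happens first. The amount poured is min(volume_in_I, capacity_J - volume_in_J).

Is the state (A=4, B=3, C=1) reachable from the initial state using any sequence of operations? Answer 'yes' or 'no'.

BFS from (A=0, B=0, C=9):
  1. fill(A) -> (A=4 B=0 C=9)
  2. fill(B) -> (A=4 B=8 C=9)
  3. empty(C) -> (A=4 B=8 C=0)
  4. pour(A -> C) -> (A=0 B=8 C=4)
  5. pour(B -> C) -> (A=0 B=3 C=9)
  6. pour(C -> A) -> (A=4 B=3 C=5)
  7. empty(A) -> (A=0 B=3 C=5)
  8. pour(C -> A) -> (A=4 B=3 C=1)
Target reached → yes.

Answer: yes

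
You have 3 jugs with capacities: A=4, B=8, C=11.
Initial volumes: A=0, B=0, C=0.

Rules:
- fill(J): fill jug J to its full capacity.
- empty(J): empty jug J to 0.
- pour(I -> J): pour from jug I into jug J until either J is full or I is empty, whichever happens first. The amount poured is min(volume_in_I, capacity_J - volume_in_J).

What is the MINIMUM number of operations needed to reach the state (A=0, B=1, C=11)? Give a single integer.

Answer: 4

Derivation:
BFS from (A=0, B=0, C=0). One shortest path:
  1. fill(A) -> (A=4 B=0 C=0)
  2. fill(B) -> (A=4 B=8 C=0)
  3. pour(A -> C) -> (A=0 B=8 C=4)
  4. pour(B -> C) -> (A=0 B=1 C=11)
Reached target in 4 moves.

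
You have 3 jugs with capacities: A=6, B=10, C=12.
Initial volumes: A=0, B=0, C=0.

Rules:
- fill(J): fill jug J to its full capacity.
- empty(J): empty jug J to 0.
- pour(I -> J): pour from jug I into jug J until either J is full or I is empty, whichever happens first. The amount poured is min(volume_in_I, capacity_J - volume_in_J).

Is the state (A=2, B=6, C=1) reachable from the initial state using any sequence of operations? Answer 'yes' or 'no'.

Answer: no

Derivation:
BFS explored all 128 reachable states.
Reachable set includes: (0,0,0), (0,0,2), (0,0,4), (0,0,6), (0,0,8), (0,0,10), (0,0,12), (0,2,0), (0,2,2), (0,2,4), (0,2,6), (0,2,8) ...
Target (A=2, B=6, C=1) not in reachable set → no.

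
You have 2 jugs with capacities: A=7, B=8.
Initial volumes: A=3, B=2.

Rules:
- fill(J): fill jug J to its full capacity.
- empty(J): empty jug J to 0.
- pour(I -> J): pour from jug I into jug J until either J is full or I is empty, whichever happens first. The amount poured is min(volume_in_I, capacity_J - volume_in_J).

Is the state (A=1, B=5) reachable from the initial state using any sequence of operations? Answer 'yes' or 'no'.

Answer: no

Derivation:
BFS explored all 31 reachable states.
Reachable set includes: (0,0), (0,1), (0,2), (0,3), (0,4), (0,5), (0,6), (0,7), (0,8), (1,0), (1,8), (2,0) ...
Target (A=1, B=5) not in reachable set → no.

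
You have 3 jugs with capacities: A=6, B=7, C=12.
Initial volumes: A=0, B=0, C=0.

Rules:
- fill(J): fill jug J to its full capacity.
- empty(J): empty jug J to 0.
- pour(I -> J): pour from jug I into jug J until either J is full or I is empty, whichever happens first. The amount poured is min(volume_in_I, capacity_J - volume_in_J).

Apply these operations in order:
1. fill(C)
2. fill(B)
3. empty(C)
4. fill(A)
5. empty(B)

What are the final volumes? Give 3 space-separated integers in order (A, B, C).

Step 1: fill(C) -> (A=0 B=0 C=12)
Step 2: fill(B) -> (A=0 B=7 C=12)
Step 3: empty(C) -> (A=0 B=7 C=0)
Step 4: fill(A) -> (A=6 B=7 C=0)
Step 5: empty(B) -> (A=6 B=0 C=0)

Answer: 6 0 0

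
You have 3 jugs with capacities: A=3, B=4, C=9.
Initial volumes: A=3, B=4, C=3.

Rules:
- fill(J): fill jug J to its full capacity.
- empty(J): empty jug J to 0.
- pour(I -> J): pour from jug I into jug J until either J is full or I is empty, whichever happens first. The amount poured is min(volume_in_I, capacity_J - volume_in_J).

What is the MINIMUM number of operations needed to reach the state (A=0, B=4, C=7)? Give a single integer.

BFS from (A=3, B=4, C=3). One shortest path:
  1. empty(A) -> (A=0 B=4 C=3)
  2. pour(B -> C) -> (A=0 B=0 C=7)
  3. fill(B) -> (A=0 B=4 C=7)
Reached target in 3 moves.

Answer: 3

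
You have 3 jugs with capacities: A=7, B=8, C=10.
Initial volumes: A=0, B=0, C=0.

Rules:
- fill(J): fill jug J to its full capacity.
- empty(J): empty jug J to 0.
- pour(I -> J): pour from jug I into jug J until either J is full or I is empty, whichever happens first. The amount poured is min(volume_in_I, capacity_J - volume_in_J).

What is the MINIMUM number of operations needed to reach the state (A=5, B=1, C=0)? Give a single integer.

Answer: 6

Derivation:
BFS from (A=0, B=0, C=0). One shortest path:
  1. fill(B) -> (A=0 B=8 C=0)
  2. pour(B -> C) -> (A=0 B=0 C=8)
  3. fill(B) -> (A=0 B=8 C=8)
  4. pour(B -> A) -> (A=7 B=1 C=8)
  5. pour(A -> C) -> (A=5 B=1 C=10)
  6. empty(C) -> (A=5 B=1 C=0)
Reached target in 6 moves.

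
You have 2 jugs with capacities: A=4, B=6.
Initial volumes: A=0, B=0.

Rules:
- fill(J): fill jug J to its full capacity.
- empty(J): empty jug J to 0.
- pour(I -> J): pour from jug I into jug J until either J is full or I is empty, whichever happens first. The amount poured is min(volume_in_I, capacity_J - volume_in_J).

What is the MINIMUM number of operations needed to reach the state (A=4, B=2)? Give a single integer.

BFS from (A=0, B=0). One shortest path:
  1. fill(B) -> (A=0 B=6)
  2. pour(B -> A) -> (A=4 B=2)
Reached target in 2 moves.

Answer: 2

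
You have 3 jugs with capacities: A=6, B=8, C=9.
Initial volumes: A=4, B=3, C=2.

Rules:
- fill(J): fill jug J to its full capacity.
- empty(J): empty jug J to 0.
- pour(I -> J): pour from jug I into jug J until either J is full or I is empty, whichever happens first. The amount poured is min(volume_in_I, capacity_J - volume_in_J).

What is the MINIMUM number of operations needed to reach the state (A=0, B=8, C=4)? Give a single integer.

BFS from (A=4, B=3, C=2). One shortest path:
  1. empty(A) -> (A=0 B=3 C=2)
  2. fill(C) -> (A=0 B=3 C=9)
  3. pour(C -> B) -> (A=0 B=8 C=4)
Reached target in 3 moves.

Answer: 3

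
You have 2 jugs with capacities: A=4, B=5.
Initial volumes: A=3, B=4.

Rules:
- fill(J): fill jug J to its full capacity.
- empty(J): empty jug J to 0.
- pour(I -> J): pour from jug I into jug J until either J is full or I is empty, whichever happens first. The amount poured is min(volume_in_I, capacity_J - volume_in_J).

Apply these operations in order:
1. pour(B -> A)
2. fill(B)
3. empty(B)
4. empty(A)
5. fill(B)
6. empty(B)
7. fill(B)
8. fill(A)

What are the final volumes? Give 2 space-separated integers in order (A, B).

Answer: 4 5

Derivation:
Step 1: pour(B -> A) -> (A=4 B=3)
Step 2: fill(B) -> (A=4 B=5)
Step 3: empty(B) -> (A=4 B=0)
Step 4: empty(A) -> (A=0 B=0)
Step 5: fill(B) -> (A=0 B=5)
Step 6: empty(B) -> (A=0 B=0)
Step 7: fill(B) -> (A=0 B=5)
Step 8: fill(A) -> (A=4 B=5)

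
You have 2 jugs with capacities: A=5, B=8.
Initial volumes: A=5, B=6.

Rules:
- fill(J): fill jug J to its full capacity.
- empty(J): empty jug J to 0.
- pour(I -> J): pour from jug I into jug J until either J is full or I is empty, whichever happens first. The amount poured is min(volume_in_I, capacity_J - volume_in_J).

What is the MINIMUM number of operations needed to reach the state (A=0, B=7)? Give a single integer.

Answer: 8

Derivation:
BFS from (A=5, B=6). One shortest path:
  1. empty(B) -> (A=5 B=0)
  2. pour(A -> B) -> (A=0 B=5)
  3. fill(A) -> (A=5 B=5)
  4. pour(A -> B) -> (A=2 B=8)
  5. empty(B) -> (A=2 B=0)
  6. pour(A -> B) -> (A=0 B=2)
  7. fill(A) -> (A=5 B=2)
  8. pour(A -> B) -> (A=0 B=7)
Reached target in 8 moves.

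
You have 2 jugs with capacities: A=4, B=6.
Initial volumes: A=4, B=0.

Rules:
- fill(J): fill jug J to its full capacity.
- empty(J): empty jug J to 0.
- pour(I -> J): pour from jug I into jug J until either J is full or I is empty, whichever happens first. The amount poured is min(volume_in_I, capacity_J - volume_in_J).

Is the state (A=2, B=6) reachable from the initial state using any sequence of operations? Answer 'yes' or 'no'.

Answer: yes

Derivation:
BFS from (A=4, B=0):
  1. pour(A -> B) -> (A=0 B=4)
  2. fill(A) -> (A=4 B=4)
  3. pour(A -> B) -> (A=2 B=6)
Target reached → yes.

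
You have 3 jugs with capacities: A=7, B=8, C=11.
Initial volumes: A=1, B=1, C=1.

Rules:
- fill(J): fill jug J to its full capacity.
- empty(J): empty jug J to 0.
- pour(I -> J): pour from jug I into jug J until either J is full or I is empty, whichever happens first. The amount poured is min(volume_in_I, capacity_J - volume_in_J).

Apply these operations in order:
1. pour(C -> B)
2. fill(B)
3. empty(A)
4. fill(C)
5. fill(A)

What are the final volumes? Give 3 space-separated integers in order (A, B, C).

Step 1: pour(C -> B) -> (A=1 B=2 C=0)
Step 2: fill(B) -> (A=1 B=8 C=0)
Step 3: empty(A) -> (A=0 B=8 C=0)
Step 4: fill(C) -> (A=0 B=8 C=11)
Step 5: fill(A) -> (A=7 B=8 C=11)

Answer: 7 8 11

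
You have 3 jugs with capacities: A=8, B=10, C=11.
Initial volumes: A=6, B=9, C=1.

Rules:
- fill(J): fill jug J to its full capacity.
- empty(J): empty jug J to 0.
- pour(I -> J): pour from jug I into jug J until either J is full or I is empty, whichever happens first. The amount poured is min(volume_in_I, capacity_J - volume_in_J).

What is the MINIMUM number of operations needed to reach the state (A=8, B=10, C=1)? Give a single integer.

Answer: 2

Derivation:
BFS from (A=6, B=9, C=1). One shortest path:
  1. fill(A) -> (A=8 B=9 C=1)
  2. fill(B) -> (A=8 B=10 C=1)
Reached target in 2 moves.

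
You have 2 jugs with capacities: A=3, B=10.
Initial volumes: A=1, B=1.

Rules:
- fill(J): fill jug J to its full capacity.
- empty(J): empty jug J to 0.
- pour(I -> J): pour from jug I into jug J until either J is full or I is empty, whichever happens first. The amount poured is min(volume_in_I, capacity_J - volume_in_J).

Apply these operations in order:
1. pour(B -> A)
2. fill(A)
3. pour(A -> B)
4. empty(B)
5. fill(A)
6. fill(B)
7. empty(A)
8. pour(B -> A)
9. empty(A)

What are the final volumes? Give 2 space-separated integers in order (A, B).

Answer: 0 7

Derivation:
Step 1: pour(B -> A) -> (A=2 B=0)
Step 2: fill(A) -> (A=3 B=0)
Step 3: pour(A -> B) -> (A=0 B=3)
Step 4: empty(B) -> (A=0 B=0)
Step 5: fill(A) -> (A=3 B=0)
Step 6: fill(B) -> (A=3 B=10)
Step 7: empty(A) -> (A=0 B=10)
Step 8: pour(B -> A) -> (A=3 B=7)
Step 9: empty(A) -> (A=0 B=7)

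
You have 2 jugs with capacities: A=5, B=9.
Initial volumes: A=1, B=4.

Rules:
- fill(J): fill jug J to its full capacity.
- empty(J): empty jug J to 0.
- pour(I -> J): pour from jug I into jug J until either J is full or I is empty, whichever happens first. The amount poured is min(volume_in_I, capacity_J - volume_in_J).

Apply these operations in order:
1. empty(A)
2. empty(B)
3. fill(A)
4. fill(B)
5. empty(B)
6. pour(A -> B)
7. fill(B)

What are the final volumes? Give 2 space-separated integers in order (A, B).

Answer: 0 9

Derivation:
Step 1: empty(A) -> (A=0 B=4)
Step 2: empty(B) -> (A=0 B=0)
Step 3: fill(A) -> (A=5 B=0)
Step 4: fill(B) -> (A=5 B=9)
Step 5: empty(B) -> (A=5 B=0)
Step 6: pour(A -> B) -> (A=0 B=5)
Step 7: fill(B) -> (A=0 B=9)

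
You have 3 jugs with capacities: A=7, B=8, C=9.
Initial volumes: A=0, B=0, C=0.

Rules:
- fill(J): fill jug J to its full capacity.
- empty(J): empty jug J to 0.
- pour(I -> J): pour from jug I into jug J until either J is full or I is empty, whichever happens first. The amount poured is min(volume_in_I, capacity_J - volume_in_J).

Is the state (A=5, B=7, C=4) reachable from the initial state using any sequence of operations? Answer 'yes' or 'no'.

Answer: no

Derivation:
BFS explored all 384 reachable states.
Reachable set includes: (0,0,0), (0,0,1), (0,0,2), (0,0,3), (0,0,4), (0,0,5), (0,0,6), (0,0,7), (0,0,8), (0,0,9), (0,1,0), (0,1,1) ...
Target (A=5, B=7, C=4) not in reachable set → no.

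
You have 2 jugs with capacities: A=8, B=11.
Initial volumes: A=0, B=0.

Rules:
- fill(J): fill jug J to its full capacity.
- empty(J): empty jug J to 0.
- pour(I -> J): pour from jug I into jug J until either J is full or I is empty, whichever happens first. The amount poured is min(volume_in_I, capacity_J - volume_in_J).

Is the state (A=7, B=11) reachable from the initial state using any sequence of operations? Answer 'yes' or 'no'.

Answer: yes

Derivation:
BFS from (A=0, B=0):
  1. fill(A) -> (A=8 B=0)
  2. pour(A -> B) -> (A=0 B=8)
  3. fill(A) -> (A=8 B=8)
  4. pour(A -> B) -> (A=5 B=11)
  5. empty(B) -> (A=5 B=0)
  6. pour(A -> B) -> (A=0 B=5)
  7. fill(A) -> (A=8 B=5)
  8. pour(A -> B) -> (A=2 B=11)
  9. empty(B) -> (A=2 B=0)
  10. pour(A -> B) -> (A=0 B=2)
  11. fill(A) -> (A=8 B=2)
  12. pour(A -> B) -> (A=0 B=10)
  13. fill(A) -> (A=8 B=10)
  14. pour(A -> B) -> (A=7 B=11)
Target reached → yes.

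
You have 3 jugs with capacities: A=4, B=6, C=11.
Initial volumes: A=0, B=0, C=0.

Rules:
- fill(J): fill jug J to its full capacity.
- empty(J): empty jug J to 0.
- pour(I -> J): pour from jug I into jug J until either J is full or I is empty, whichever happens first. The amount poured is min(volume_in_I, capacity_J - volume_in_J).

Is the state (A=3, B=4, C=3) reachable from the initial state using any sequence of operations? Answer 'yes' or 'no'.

BFS explored all 270 reachable states.
Reachable set includes: (0,0,0), (0,0,1), (0,0,2), (0,0,3), (0,0,4), (0,0,5), (0,0,6), (0,0,7), (0,0,8), (0,0,9), (0,0,10), (0,0,11) ...
Target (A=3, B=4, C=3) not in reachable set → no.

Answer: no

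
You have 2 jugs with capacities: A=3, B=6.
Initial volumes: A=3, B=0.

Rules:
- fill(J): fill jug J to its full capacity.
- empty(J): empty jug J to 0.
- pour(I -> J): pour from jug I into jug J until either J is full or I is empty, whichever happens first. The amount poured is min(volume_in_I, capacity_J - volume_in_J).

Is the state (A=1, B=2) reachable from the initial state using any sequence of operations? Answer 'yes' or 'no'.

Answer: no

Derivation:
BFS explored all 6 reachable states.
Reachable set includes: (0,0), (0,3), (0,6), (3,0), (3,3), (3,6)
Target (A=1, B=2) not in reachable set → no.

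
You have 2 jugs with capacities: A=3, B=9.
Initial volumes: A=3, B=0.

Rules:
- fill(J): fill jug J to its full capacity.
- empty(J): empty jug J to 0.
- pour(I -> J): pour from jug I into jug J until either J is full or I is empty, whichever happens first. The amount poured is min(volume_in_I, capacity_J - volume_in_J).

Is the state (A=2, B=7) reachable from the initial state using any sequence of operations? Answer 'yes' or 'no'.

BFS explored all 8 reachable states.
Reachable set includes: (0,0), (0,3), (0,6), (0,9), (3,0), (3,3), (3,6), (3,9)
Target (A=2, B=7) not in reachable set → no.

Answer: no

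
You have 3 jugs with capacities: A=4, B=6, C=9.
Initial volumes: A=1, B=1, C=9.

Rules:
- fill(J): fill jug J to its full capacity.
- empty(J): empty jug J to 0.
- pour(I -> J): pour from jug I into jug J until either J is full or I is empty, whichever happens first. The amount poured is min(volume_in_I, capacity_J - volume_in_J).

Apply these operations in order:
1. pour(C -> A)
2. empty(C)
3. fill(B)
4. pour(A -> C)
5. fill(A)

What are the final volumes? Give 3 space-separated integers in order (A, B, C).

Step 1: pour(C -> A) -> (A=4 B=1 C=6)
Step 2: empty(C) -> (A=4 B=1 C=0)
Step 3: fill(B) -> (A=4 B=6 C=0)
Step 4: pour(A -> C) -> (A=0 B=6 C=4)
Step 5: fill(A) -> (A=4 B=6 C=4)

Answer: 4 6 4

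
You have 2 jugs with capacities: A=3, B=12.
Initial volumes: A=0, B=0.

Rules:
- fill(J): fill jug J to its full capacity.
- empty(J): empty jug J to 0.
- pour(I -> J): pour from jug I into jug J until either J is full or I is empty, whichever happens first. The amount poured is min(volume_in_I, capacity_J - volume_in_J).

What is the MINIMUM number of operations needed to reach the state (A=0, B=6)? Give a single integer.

Answer: 4

Derivation:
BFS from (A=0, B=0). One shortest path:
  1. fill(A) -> (A=3 B=0)
  2. pour(A -> B) -> (A=0 B=3)
  3. fill(A) -> (A=3 B=3)
  4. pour(A -> B) -> (A=0 B=6)
Reached target in 4 moves.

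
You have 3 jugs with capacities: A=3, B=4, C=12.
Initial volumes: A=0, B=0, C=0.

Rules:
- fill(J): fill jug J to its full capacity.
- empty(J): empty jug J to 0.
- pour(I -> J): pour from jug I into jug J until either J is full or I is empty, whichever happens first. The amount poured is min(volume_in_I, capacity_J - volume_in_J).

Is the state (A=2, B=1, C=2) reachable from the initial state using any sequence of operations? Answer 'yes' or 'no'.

BFS explored all 194 reachable states.
Reachable set includes: (0,0,0), (0,0,1), (0,0,2), (0,0,3), (0,0,4), (0,0,5), (0,0,6), (0,0,7), (0,0,8), (0,0,9), (0,0,10), (0,0,11) ...
Target (A=2, B=1, C=2) not in reachable set → no.

Answer: no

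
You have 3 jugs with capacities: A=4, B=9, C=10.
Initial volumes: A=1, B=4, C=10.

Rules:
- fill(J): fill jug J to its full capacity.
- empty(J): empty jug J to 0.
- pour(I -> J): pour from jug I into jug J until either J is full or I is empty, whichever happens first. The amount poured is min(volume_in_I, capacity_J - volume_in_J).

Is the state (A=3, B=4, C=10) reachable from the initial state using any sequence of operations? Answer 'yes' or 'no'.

Answer: yes

Derivation:
BFS from (A=1, B=4, C=10):
  1. pour(C -> A) -> (A=4 B=4 C=7)
  2. empty(A) -> (A=0 B=4 C=7)
  3. pour(C -> A) -> (A=4 B=4 C=3)
  4. empty(A) -> (A=0 B=4 C=3)
  5. pour(C -> A) -> (A=3 B=4 C=0)
  6. fill(C) -> (A=3 B=4 C=10)
Target reached → yes.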